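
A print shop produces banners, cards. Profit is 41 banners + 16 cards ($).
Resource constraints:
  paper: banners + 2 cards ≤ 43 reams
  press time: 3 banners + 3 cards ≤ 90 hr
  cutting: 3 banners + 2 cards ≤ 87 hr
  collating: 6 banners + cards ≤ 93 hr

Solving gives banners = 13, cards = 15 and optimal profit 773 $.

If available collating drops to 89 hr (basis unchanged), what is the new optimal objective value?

749

Binding: paper and collating. Non-binding: press time (6 unused), cutting (18 unused).
Slack constraints have shadow price 0 (complementary slackness).
From A_Bᵀ y = c: 1·y_paper + 6·y_collating = 41; 2·y_paper + 1·y_collating = 16.
This yields shadow prices y_paper = 5, y_collating = 6.
Δz = y_collating·Δb = 6 × (-4) = -24, so new z* = 773 − 24 = 749.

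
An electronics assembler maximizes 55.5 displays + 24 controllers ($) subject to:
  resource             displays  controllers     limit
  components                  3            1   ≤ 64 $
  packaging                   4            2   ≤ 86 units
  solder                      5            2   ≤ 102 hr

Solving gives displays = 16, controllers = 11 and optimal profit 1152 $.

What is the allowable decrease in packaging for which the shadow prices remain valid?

4.4

Binding constraints: packaging, solder. The basis is B = [[4,2],[5,2]] with det -2.
Per unit decrease in packaging, x* moves by d = (1, -2.5).
The basis stays optimal until controllers reaches 0; allowable decrease = 4.4 units.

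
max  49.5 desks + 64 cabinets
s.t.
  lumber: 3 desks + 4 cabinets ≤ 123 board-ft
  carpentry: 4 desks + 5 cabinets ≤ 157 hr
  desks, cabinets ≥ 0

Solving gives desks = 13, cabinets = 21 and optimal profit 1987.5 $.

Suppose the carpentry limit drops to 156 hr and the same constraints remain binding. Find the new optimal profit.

Both lumber and carpentry are binding at x*.
Dual feasibility on the basic columns requires 3·y_lumber + 4·y_carpentry = 49.5, 4·y_lumber + 5·y_carpentry = 64.
→ y_lumber = 8.5 and y_carpentry = 6.
Δz = y_carpentry·Δb = 6 × (-1) = -6, so new z* = 1987.5 − 6 = 1981.5.

1981.5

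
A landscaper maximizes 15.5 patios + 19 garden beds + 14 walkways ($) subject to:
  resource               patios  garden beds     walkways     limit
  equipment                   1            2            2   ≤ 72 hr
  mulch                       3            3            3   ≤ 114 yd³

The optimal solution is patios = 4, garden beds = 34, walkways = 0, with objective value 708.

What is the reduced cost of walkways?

Both equipment and mulch are binding at x*.
From A_Bᵀ y = c: 1·y_equipment + 3·y_mulch = 15.5; 2·y_equipment + 3·y_mulch = 19.
This yields shadow prices y_equipment = 3.5, y_mulch = 4.
Reduced cost of walkways: c₃ − yᵀa₃ = 14 − (3.5·2 + 4·3) = 14 − 19 = -5.

-5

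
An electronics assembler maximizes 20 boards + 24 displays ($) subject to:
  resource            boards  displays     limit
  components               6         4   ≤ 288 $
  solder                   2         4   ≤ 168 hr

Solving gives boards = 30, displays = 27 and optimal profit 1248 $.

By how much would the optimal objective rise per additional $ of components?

Both components and solder are binding at x*.
From A_Bᵀ y = c: 6·y_components + 2·y_solder = 20; 4·y_components + 4·y_solder = 24.
Solving: y_components = 2, y_solder = 4.
Shadow price of components = 2.

2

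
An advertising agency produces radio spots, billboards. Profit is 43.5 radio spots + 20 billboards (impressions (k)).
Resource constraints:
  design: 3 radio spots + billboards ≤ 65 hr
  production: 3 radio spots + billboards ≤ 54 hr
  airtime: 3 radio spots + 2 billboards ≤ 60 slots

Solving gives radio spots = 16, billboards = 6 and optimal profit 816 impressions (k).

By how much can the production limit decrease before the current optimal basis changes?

Binding constraints: production, airtime. The basis is B = [[3,1],[3,2]] with det 3.
Per unit decrease in production, x* moves by d = (-0.6667, 1).
The basis stays optimal until radio spots reaches 0; allowable decrease = 24 hr.

24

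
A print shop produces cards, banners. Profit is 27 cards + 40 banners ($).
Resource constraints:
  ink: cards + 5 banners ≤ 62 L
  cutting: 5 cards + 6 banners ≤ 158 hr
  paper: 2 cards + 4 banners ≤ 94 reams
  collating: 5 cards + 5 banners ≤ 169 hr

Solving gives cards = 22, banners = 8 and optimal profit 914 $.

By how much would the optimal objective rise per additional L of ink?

Binding: ink and cutting. Non-binding: paper (18 unused), collating (19 unused).
Since paper, collating are not tight, their duals are 0.
Dual feasibility on the basic columns requires 1·y_ink + 5·y_cutting = 27, 5·y_ink + 6·y_cutting = 40.
This yields shadow prices y_ink = 2, y_cutting = 5.
Shadow price of ink = 2.

2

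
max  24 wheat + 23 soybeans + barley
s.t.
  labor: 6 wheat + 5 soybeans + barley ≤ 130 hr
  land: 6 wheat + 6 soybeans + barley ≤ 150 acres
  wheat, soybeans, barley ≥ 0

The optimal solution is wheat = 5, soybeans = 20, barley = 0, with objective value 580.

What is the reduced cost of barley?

-3

Check each constraint at x*: labor 130/130 (tight); land 150/150 (tight).
Dual feasibility on the basic columns requires 6·y_labor + 6·y_land = 24, 5·y_labor + 6·y_land = 23.
This yields shadow prices y_labor = 1, y_land = 3.
Reduced cost of barley: c₃ − yᵀa₃ = 1 − (1·1 + 3·1) = 1 − 4 = -3.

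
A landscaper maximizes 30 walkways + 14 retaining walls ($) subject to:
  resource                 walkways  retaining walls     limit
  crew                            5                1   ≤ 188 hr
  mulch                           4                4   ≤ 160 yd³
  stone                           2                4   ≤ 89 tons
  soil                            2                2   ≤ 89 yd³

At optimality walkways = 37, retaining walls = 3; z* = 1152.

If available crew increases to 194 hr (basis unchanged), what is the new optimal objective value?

1176

Check each constraint at x*: crew 188/188 (tight); mulch 160/160 (tight); stone 86/89 (slack 3); soil 80/89 (slack 9).
Since stone, soil are not tight, their duals are 0.
From A_Bᵀ y = c: 5·y_crew + 4·y_mulch = 30; 1·y_crew + 4·y_mulch = 14.
This yields shadow prices y_crew = 4, y_mulch = 2.5.
Δz = y_crew·Δb = 4 × (6) = 24, so new z* = 1152 + 24 = 1176.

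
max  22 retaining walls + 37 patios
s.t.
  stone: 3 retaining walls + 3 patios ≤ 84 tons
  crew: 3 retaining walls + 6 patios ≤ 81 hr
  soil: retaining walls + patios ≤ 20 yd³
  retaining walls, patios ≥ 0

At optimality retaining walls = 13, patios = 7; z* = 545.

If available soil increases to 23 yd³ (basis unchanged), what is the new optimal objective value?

566

Binding: crew and soil. Non-binding: stone (24 unused).
Since stone is not tight, its dual is 0.
Dual feasibility on the basic columns requires 3·y_crew + 1·y_soil = 22, 6·y_crew + 1·y_soil = 37.
Solving: y_crew = 5, y_soil = 7.
Δz = y_soil·Δb = 7 × (3) = 21, so new z* = 545 + 21 = 566.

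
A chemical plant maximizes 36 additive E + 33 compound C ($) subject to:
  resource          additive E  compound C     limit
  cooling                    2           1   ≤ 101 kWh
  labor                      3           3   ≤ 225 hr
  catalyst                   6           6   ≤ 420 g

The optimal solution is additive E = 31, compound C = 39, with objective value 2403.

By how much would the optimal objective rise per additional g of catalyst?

5

Check each constraint at x*: cooling 101/101 (tight); labor 210/225 (slack 15); catalyst 420/420 (tight).
By complementary slackness, y = 0 for the non-binding constraint.
Dual feasibility on the basic columns requires 2·y_cooling + 6·y_catalyst = 36, 1·y_cooling + 6·y_catalyst = 33.
Solving: y_cooling = 3, y_catalyst = 5.
Shadow price of catalyst = 5.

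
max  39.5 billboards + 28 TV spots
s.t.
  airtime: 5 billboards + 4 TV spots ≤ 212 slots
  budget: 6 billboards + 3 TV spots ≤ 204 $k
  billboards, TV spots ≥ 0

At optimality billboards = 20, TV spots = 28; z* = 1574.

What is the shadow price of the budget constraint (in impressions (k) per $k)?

Both airtime and budget are binding at x*.
Dual feasibility on the basic columns requires 5·y_airtime + 6·y_budget = 39.5, 4·y_airtime + 3·y_budget = 28.
This yields shadow prices y_airtime = 5.5, y_budget = 2.
Shadow price of budget = 2.

2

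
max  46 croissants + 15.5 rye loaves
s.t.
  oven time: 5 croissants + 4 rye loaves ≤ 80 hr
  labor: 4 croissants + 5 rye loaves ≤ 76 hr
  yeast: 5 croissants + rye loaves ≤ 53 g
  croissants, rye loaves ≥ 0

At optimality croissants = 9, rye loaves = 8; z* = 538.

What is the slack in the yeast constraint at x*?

yeast used = 5·9 + 1·8 = 53; slack = 53 − 53 = 0.

0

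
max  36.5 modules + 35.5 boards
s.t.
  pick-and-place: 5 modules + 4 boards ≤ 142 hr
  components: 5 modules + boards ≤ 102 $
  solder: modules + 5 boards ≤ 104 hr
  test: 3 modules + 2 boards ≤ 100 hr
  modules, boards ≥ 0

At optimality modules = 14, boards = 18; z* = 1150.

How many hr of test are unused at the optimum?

test used = 3·14 + 2·18 = 78; slack = 100 − 78 = 22.

22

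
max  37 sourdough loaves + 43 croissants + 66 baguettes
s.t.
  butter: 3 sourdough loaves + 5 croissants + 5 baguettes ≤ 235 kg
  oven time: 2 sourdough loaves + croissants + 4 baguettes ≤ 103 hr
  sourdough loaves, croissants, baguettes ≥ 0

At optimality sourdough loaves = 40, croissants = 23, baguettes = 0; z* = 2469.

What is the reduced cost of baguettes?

-1

At the optimum: butter uses 235 of 235 (binding); oven time uses 103 of 103 (binding).
The binding rows give the dual system: 3·y_butter + 2·y_oven time = 37 and 5·y_butter + 1·y_oven time = 43.
Solving: y_butter = 7, y_oven time = 8.
Reduced cost of baguettes: c₃ − yᵀa₃ = 66 − (7·5 + 8·4) = 66 − 67 = -1.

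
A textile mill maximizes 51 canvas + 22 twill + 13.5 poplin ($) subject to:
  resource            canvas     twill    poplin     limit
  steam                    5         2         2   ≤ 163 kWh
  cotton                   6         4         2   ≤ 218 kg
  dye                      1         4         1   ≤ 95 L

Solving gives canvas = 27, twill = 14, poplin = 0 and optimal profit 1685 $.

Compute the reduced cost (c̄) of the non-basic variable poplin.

Binding: steam and cotton. Non-binding: dye (12 unused).
Since dye is not tight, its dual is 0.
Dual feasibility on the basic columns requires 5·y_steam + 6·y_cotton = 51, 2·y_steam + 4·y_cotton = 22.
Solving: y_steam = 9, y_cotton = 1.
Reduced cost of poplin: c₃ − yᵀa₃ = 13.5 − (9·2 + 1·2) = 13.5 − 20 = -6.5.

-6.5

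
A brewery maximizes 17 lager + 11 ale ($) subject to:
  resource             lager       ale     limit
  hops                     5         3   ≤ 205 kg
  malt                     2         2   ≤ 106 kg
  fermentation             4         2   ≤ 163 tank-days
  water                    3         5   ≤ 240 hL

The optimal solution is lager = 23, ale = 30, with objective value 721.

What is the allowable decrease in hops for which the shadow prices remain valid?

Binding constraints: hops, malt. The basis is B = [[5,3],[2,2]] with det 4.
Per unit decrease in hops, x* moves by d = (-0.5, 0.5).
The basis stays optimal until water becomes binding; allowable decrease = 21 kg.

21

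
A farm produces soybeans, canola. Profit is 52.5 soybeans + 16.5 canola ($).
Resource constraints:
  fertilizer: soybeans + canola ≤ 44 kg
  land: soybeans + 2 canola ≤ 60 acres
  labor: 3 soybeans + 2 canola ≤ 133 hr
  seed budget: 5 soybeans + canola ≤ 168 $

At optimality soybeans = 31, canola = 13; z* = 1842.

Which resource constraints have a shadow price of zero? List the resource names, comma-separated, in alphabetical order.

fertilizer: 44/44 (binding)
land: 57/60 (slack 3)
labor: 119/133 (slack 14)
seed budget: 168/168 (binding)
By complementary slackness, a constraint with positive slack has shadow price 0 → labor, land.

labor, land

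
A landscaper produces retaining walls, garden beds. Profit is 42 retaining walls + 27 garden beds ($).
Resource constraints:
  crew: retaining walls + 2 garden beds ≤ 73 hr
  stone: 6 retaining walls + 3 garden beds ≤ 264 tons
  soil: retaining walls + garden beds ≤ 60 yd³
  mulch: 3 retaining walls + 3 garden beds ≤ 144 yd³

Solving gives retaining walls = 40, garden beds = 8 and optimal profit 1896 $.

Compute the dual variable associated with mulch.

4

At the optimum: crew uses 56 of 73 (slack = 17); stone uses 264 of 264 (binding); soil uses 48 of 60 (slack = 12); mulch uses 144 of 144 (binding).
Slack constraints have shadow price 0 (complementary slackness).
From A_Bᵀ y = c: 6·y_stone + 3·y_mulch = 42; 3·y_stone + 3·y_mulch = 27.
→ y_stone = 5 and y_mulch = 4.
Shadow price of mulch = 4.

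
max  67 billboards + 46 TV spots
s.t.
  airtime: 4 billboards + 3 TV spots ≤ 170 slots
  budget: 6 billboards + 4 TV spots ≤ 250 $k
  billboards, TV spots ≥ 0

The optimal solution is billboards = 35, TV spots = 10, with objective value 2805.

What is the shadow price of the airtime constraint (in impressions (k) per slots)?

At the optimum: airtime uses 170 of 170 (binding); budget uses 250 of 250 (binding).
The binding rows give the dual system: 4·y_airtime + 6·y_budget = 67 and 3·y_airtime + 4·y_budget = 46.
→ y_airtime = 4 and y_budget = 8.5.
Shadow price of airtime = 4.

4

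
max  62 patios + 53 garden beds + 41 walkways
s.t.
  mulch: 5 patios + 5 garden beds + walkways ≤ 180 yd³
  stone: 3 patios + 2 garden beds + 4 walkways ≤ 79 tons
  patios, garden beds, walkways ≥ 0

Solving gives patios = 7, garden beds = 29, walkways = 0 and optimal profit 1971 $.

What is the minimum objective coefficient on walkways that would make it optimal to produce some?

43

Check each constraint at x*: mulch 180/180 (tight); stone 79/79 (tight).
The binding rows give the dual system: 5·y_mulch + 3·y_stone = 62 and 5·y_mulch + 2·y_stone = 53.
→ y_mulch = 7 and y_stone = 9.
walkways enters the basis when its profit ≥ yᵀa₃ = 7·1 + 9·4 = 43.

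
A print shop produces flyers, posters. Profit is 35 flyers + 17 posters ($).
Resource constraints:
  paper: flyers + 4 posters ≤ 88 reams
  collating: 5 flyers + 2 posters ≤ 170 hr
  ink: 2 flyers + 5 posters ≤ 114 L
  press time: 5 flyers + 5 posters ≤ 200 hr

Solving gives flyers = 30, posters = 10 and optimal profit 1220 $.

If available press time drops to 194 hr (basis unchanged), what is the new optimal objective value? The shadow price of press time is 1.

1214

Δb = -6, so new z* = 1220 + (1)·(-6) = 1220 − 6 = 1214.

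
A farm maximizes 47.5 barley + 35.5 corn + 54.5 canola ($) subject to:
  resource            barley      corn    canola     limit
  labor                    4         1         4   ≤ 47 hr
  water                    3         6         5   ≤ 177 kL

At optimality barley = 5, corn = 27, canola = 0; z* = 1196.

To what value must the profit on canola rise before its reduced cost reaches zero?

Both labor and water are binding at x*.
From A_Bᵀ y = c: 4·y_labor + 3·y_water = 47.5; 1·y_labor + 6·y_water = 35.5.
Solving: y_labor = 8.5, y_water = 4.5.
canola enters the basis when its profit ≥ yᵀa₃ = 8.5·4 + 4.5·5 = 56.5.

56.5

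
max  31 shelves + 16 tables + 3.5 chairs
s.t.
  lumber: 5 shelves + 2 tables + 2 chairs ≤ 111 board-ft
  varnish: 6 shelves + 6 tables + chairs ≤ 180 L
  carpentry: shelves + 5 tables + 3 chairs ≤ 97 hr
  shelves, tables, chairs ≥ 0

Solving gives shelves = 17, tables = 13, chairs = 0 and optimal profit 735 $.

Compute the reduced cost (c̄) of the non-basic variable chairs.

-7.5

Check each constraint at x*: lumber 111/111 (tight); varnish 180/180 (tight); carpentry 82/97 (slack 15).
Since carpentry is not tight, its dual is 0.
Dual feasibility on the basic columns requires 5·y_lumber + 6·y_varnish = 31, 2·y_lumber + 6·y_varnish = 16.
→ y_lumber = 5 and y_varnish = 1.
Reduced cost of chairs: c₃ − yᵀa₃ = 3.5 − (5·2 + 1·1) = 3.5 − 11 = -7.5.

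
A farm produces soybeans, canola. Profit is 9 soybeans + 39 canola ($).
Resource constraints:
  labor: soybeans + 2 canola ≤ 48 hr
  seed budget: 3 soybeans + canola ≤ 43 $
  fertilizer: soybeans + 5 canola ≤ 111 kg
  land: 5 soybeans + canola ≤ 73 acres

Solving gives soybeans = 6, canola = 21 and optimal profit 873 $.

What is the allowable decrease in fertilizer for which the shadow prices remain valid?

2.4

Binding constraints: labor, fertilizer. The basis is B = [[1,2],[1,5]] with det 3.
Per unit decrease in fertilizer, x* moves by d = (0.6667, -0.3333).
The basis stays optimal until seed budget becomes binding; allowable decrease = 2.4 kg.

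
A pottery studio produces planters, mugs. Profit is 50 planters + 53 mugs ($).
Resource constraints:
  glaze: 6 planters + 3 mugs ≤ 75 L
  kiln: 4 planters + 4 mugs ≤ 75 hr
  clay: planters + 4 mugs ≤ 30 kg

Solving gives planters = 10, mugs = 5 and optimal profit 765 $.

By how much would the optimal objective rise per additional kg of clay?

At the optimum: glaze uses 75 of 75 (binding); kiln uses 60 of 75 (slack = 15); clay uses 30 of 30 (binding).
Slack constraints have shadow price 0 (complementary slackness).
The binding rows give the dual system: 6·y_glaze + 1·y_clay = 50 and 3·y_glaze + 4·y_clay = 53.
→ y_glaze = 7 and y_clay = 8.
Shadow price of clay = 8.

8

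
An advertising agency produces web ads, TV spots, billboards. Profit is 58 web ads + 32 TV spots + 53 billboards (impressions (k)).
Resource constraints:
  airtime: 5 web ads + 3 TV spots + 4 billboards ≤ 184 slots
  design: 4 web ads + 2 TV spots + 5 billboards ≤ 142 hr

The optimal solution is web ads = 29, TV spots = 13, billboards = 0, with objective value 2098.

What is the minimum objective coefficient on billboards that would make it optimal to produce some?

Both airtime and design are binding at x*.
The binding rows give the dual system: 5·y_airtime + 4·y_design = 58 and 3·y_airtime + 2·y_design = 32.
This yields shadow prices y_airtime = 6, y_design = 7.
billboards enters the basis when its profit ≥ yᵀa₃ = 6·4 + 7·5 = 59.

59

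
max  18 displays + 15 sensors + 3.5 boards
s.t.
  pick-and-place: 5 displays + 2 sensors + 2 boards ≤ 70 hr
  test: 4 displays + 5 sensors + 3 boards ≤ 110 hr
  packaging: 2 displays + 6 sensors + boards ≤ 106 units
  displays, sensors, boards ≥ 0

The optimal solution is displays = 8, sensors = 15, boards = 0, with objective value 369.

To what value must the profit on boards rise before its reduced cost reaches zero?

Binding: pick-and-place and packaging. Non-binding: test (3 unused).
By complementary slackness, y = 0 for the non-binding constraint.
From A_Bᵀ y = c: 5·y_pick-and-place + 2·y_packaging = 18; 2·y_pick-and-place + 6·y_packaging = 15.
Solving: y_pick-and-place = 3, y_packaging = 1.5.
boards enters the basis when its profit ≥ yᵀa₃ = 3·2 + 1.5·1 = 7.5.

7.5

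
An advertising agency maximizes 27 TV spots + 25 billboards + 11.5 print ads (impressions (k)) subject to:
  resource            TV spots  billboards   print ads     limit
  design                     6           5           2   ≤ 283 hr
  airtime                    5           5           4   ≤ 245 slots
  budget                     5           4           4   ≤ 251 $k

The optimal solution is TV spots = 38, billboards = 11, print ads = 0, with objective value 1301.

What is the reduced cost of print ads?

Binding: design and airtime. Non-binding: budget (17 unused).
Since budget is not tight, its dual is 0.
The binding rows give the dual system: 6·y_design + 5·y_airtime = 27 and 5·y_design + 5·y_airtime = 25.
Solving: y_design = 2, y_airtime = 3.
Reduced cost of print ads: c₃ − yᵀa₃ = 11.5 − (2·2 + 3·4) = 11.5 − 16 = -4.5.

-4.5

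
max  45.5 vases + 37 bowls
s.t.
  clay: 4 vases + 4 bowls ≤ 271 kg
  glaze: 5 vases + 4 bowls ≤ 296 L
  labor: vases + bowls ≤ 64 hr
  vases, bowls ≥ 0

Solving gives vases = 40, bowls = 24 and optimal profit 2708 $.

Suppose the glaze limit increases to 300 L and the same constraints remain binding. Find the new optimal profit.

Binding: glaze and labor. Non-binding: clay (15 unused).
Since clay is not tight, its dual is 0.
Dual feasibility on the basic columns requires 5·y_glaze + 1·y_labor = 45.5, 4·y_glaze + 1·y_labor = 37.
This yields shadow prices y_glaze = 8.5, y_labor = 3.
Δz = y_glaze·Δb = 8.5 × (4) = 34, so new z* = 2708 + 34 = 2742.

2742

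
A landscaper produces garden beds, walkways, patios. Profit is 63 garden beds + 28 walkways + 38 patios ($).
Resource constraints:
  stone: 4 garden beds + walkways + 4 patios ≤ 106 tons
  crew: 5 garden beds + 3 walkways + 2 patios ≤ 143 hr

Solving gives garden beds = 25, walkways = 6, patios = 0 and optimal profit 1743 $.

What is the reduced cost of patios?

Check each constraint at x*: stone 106/106 (tight); crew 143/143 (tight).
From A_Bᵀ y = c: 4·y_stone + 5·y_crew = 63; 1·y_stone + 3·y_crew = 28.
Solving: y_stone = 7, y_crew = 7.
Reduced cost of patios: c₃ − yᵀa₃ = 38 − (7·4 + 7·2) = 38 − 42 = -4.

-4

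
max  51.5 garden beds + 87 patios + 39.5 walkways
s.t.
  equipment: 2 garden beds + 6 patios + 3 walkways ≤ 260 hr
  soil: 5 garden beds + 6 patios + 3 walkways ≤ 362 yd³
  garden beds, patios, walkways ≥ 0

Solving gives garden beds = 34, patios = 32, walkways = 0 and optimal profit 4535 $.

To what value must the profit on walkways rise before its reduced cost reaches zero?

Both equipment and soil are binding at x*.
From A_Bᵀ y = c: 2·y_equipment + 5·y_soil = 51.5; 6·y_equipment + 6·y_soil = 87.
This yields shadow prices y_equipment = 7, y_soil = 7.5.
walkways enters the basis when its profit ≥ yᵀa₃ = 7·3 + 7.5·3 = 43.5.

43.5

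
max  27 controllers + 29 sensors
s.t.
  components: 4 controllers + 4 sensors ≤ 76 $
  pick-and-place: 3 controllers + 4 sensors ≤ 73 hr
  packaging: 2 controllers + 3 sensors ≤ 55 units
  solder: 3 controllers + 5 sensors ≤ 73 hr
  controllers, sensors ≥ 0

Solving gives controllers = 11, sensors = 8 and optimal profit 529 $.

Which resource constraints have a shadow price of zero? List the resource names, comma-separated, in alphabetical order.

components: 76/76 (binding)
pick-and-place: 65/73 (slack 8)
packaging: 46/55 (slack 9)
solder: 73/73 (binding)
By complementary slackness, a constraint with positive slack has shadow price 0 → packaging, pick-and-place.

packaging, pick-and-place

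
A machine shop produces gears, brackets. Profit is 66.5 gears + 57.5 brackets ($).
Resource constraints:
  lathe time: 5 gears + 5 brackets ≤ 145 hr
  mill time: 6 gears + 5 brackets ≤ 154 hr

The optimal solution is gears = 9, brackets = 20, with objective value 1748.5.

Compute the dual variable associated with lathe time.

2.5

Check each constraint at x*: lathe time 145/145 (tight); mill time 154/154 (tight).
Dual feasibility on the basic columns requires 5·y_lathe time + 6·y_mill time = 66.5, 5·y_lathe time + 5·y_mill time = 57.5.
Solving: y_lathe time = 2.5, y_mill time = 9.
Shadow price of lathe time = 2.5.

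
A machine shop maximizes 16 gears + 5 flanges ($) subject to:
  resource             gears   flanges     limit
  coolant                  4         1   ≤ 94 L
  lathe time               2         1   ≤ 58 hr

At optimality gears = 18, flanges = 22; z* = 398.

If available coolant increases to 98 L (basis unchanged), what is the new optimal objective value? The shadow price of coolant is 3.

Δb = 4, so new z* = 398 + (3)·(4) = 398 + 12 = 410.

410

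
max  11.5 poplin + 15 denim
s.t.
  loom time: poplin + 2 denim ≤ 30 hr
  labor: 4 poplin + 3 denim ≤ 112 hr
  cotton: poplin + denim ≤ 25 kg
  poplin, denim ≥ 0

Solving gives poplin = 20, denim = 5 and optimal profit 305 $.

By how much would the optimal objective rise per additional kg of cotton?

8

Binding: loom time and cotton. Non-binding: labor (17 unused).
Slack constraints have shadow price 0 (complementary slackness).
The binding rows give the dual system: 1·y_loom time + 1·y_cotton = 11.5 and 2·y_loom time + 1·y_cotton = 15.
Solving: y_loom time = 3.5, y_cotton = 8.
Shadow price of cotton = 8.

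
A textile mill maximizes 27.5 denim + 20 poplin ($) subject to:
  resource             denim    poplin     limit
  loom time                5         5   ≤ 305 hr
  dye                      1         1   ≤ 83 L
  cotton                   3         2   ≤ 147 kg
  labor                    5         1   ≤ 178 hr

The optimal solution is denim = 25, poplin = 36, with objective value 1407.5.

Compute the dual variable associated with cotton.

7.5

Check each constraint at x*: loom time 305/305 (tight); dye 61/83 (slack 22); cotton 147/147 (tight); labor 161/178 (slack 17).
Slack constraints have shadow price 0 (complementary slackness).
The binding rows give the dual system: 5·y_loom time + 3·y_cotton = 27.5 and 5·y_loom time + 2·y_cotton = 20.
→ y_loom time = 1 and y_cotton = 7.5.
Shadow price of cotton = 7.5.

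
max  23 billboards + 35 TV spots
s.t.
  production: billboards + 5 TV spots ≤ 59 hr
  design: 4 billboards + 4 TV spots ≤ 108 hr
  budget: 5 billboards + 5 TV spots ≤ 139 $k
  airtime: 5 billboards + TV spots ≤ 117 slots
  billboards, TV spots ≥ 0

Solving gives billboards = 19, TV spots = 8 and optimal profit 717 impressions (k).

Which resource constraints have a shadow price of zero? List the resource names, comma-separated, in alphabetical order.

production: 59/59 (binding)
design: 108/108 (binding)
budget: 135/139 (slack 4)
airtime: 103/117 (slack 14)
By complementary slackness, a constraint with positive slack has shadow price 0 → airtime, budget.

airtime, budget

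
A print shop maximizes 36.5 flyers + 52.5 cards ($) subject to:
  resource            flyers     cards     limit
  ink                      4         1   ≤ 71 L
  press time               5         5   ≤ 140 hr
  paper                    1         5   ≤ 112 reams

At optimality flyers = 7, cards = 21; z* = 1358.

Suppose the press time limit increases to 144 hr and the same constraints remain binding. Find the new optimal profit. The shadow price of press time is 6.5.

Δb = 4, so new z* = 1358 + (6.5)·(4) = 1358 + 26 = 1384.

1384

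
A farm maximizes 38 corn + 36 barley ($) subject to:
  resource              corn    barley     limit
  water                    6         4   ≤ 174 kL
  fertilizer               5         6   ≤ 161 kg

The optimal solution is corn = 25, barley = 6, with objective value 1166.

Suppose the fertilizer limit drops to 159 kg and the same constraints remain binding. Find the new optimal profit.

1158

Both water and fertilizer are binding at x*.
The binding rows give the dual system: 6·y_water + 5·y_fertilizer = 38 and 4·y_water + 6·y_fertilizer = 36.
Solving: y_water = 3, y_fertilizer = 4.
Δz = y_fertilizer·Δb = 4 × (-2) = -8, so new z* = 1166 − 8 = 1158.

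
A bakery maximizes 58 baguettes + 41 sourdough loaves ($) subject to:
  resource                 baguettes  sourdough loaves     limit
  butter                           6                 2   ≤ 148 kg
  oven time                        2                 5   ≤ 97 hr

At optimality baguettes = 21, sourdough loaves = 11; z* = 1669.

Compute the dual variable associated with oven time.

5

Both butter and oven time are binding at x*.
Dual feasibility on the basic columns requires 6·y_butter + 2·y_oven time = 58, 2·y_butter + 5·y_oven time = 41.
→ y_butter = 8 and y_oven time = 5.
Shadow price of oven time = 5.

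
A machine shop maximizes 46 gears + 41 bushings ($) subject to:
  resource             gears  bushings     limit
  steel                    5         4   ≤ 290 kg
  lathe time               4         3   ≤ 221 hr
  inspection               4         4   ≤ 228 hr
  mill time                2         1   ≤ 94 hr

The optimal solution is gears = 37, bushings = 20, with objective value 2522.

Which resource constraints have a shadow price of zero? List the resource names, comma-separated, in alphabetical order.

steel: 265/290 (slack 25)
lathe time: 208/221 (slack 13)
inspection: 228/228 (binding)
mill time: 94/94 (binding)
By complementary slackness, a constraint with positive slack has shadow price 0 → lathe time, steel.

lathe time, steel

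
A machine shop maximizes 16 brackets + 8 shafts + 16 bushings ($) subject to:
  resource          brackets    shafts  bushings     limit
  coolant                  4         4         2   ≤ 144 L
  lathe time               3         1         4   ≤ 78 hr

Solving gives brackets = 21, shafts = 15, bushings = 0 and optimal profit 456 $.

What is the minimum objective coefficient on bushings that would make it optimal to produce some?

18

At the optimum: coolant uses 144 of 144 (binding); lathe time uses 78 of 78 (binding).
Dual feasibility on the basic columns requires 4·y_coolant + 3·y_lathe time = 16, 4·y_coolant + 1·y_lathe time = 8.
→ y_coolant = 1 and y_lathe time = 4.
bushings enters the basis when its profit ≥ yᵀa₃ = 1·2 + 4·4 = 18.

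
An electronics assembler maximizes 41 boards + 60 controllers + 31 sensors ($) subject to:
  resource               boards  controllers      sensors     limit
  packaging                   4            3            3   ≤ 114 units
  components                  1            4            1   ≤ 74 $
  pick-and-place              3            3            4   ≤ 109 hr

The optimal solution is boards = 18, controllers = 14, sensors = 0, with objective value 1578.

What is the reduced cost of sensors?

-2

Binding: packaging and components. Non-binding: pick-and-place (13 unused).
Since pick-and-place is not tight, its dual is 0.
From A_Bᵀ y = c: 4·y_packaging + 1·y_components = 41; 3·y_packaging + 4·y_components = 60.
→ y_packaging = 8 and y_components = 9.
Reduced cost of sensors: c₃ − yᵀa₃ = 31 − (8·3 + 9·1) = 31 − 33 = -2.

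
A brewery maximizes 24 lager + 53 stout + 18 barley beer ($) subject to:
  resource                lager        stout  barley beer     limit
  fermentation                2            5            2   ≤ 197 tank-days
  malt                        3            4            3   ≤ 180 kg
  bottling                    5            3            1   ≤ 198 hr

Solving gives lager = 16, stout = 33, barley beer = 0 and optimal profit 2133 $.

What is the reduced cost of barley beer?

-6

Binding: fermentation and malt. Non-binding: bottling (19 unused).
Since bottling is not tight, its dual is 0.
The binding rows give the dual system: 2·y_fermentation + 3·y_malt = 24 and 5·y_fermentation + 4·y_malt = 53.
This yields shadow prices y_fermentation = 9, y_malt = 2.
Reduced cost of barley beer: c₃ − yᵀa₃ = 18 − (9·2 + 2·3) = 18 − 24 = -6.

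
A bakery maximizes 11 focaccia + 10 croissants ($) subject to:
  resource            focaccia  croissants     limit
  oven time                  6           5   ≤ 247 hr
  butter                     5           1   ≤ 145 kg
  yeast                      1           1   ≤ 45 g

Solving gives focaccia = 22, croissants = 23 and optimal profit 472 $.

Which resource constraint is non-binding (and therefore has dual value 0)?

oven time: 247/247 (binding)
butter: 133/145 (slack 12)
yeast: 45/45 (binding)
By complementary slackness, a constraint with positive slack has shadow price 0 → butter.

butter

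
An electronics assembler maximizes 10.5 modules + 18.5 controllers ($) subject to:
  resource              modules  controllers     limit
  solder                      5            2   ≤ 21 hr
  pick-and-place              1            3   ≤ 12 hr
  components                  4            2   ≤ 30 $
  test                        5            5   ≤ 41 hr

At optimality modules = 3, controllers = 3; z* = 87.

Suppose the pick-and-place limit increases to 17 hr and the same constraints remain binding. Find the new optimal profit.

Check each constraint at x*: solder 21/21 (tight); pick-and-place 12/12 (tight); components 18/30 (slack 12); test 30/41 (slack 11).
Slack constraints have shadow price 0 (complementary slackness).
From A_Bᵀ y = c: 5·y_solder + 1·y_pick-and-place = 10.5; 2·y_solder + 3·y_pick-and-place = 18.5.
This yields shadow prices y_solder = 1, y_pick-and-place = 5.5.
Δz = y_pick-and-place·Δb = 5.5 × (5) = 27.5, so new z* = 87 + 27.5 = 114.5.

114.5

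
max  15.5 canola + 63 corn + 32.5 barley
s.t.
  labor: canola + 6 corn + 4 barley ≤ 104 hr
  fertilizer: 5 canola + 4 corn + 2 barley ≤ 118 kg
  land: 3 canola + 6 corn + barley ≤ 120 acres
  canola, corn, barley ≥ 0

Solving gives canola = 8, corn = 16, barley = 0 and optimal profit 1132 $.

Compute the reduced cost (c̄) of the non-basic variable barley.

-2

At the optimum: labor uses 104 of 104 (binding); fertilizer uses 104 of 118 (slack = 14); land uses 120 of 120 (binding).
Slack constraints have shadow price 0 (complementary slackness).
Dual feasibility on the basic columns requires 1·y_labor + 3·y_land = 15.5, 6·y_labor + 6·y_land = 63.
→ y_labor = 8 and y_land = 2.5.
Reduced cost of barley: c₃ − yᵀa₃ = 32.5 − (8·4 + 2.5·1) = 32.5 − 34.5 = -2.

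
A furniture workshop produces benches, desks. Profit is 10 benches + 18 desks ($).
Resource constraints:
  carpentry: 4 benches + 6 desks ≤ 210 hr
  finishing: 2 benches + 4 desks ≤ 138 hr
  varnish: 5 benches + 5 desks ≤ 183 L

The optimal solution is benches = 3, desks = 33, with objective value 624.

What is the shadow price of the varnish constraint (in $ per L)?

0

At the optimum: carpentry uses 210 of 210 (binding); finishing uses 138 of 138 (binding); varnish uses 180 of 183 (slack = 3).
By complementary slackness, y = 0 for the non-binding constraint.
Dual feasibility on the basic columns requires 4·y_carpentry + 2·y_finishing = 10, 6·y_carpentry + 4·y_finishing = 18.
Solving: y_carpentry = 1, y_finishing = 3.
Shadow price of varnish = 0.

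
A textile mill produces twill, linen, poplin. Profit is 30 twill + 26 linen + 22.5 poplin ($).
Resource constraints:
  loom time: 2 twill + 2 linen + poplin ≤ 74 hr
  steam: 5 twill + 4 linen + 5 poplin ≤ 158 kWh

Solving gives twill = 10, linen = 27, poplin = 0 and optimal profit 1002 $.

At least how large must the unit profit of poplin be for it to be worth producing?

25

At the optimum: loom time uses 74 of 74 (binding); steam uses 158 of 158 (binding).
Dual feasibility on the basic columns requires 2·y_loom time + 5·y_steam = 30, 2·y_loom time + 4·y_steam = 26.
→ y_loom time = 5 and y_steam = 4.
poplin enters the basis when its profit ≥ yᵀa₃ = 5·1 + 4·5 = 25.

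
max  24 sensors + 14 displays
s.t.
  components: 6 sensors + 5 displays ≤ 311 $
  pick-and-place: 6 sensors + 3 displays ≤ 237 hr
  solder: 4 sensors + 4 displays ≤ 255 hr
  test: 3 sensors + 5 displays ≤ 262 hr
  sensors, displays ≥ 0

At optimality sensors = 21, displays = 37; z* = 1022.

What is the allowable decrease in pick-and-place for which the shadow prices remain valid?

11.2

Binding constraints: components, pick-and-place. The basis is B = [[6,5],[6,3]] with det -12.
Per unit decrease in pick-and-place, x* moves by d = (-0.4167, 0.5).
The basis stays optimal until test becomes binding; allowable decrease = 11.2 hr.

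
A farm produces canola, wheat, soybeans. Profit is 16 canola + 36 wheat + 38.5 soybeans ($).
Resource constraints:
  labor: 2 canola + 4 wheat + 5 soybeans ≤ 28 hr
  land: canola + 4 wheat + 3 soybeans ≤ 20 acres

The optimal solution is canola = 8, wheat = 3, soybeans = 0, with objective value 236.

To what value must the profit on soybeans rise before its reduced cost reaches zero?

At the optimum: labor uses 28 of 28 (binding); land uses 20 of 20 (binding).
The binding rows give the dual system: 2·y_labor + 1·y_land = 16 and 4·y_labor + 4·y_land = 36.
This yields shadow prices y_labor = 7, y_land = 2.
soybeans enters the basis when its profit ≥ yᵀa₃ = 7·5 + 2·3 = 41.

41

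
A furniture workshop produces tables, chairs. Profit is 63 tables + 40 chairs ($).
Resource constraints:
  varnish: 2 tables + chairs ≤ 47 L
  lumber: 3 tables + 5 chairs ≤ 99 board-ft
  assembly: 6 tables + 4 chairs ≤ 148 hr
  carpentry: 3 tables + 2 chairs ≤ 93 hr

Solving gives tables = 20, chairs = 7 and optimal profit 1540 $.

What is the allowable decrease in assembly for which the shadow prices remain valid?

7

Binding constraints: varnish, assembly. The basis is B = [[2,1],[6,4]] with det 2.
Per unit decrease in assembly, x* moves by d = (0.5, -1).
The basis stays optimal until chairs reaches 0; allowable decrease = 7 hr.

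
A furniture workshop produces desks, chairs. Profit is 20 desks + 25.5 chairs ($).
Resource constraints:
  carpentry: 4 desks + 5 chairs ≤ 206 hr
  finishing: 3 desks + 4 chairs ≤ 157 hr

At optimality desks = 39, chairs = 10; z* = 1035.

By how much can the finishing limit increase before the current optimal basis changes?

Binding constraints: carpentry, finishing. The basis is B = [[4,5],[3,4]] with det 1.
Per unit increase in finishing, x* moves by d = (-5, 4).
The basis stays optimal until desks reaches 0; allowable increase = 7.8 hr.

7.8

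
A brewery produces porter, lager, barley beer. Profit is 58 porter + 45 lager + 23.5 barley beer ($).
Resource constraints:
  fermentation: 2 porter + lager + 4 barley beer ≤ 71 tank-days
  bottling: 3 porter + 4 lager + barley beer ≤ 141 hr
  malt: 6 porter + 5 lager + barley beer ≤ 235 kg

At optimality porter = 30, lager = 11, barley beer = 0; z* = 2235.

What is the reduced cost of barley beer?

-4.5

Check each constraint at x*: fermentation 71/71 (tight); bottling 134/141 (slack 7); malt 235/235 (tight).
Slack constraints have shadow price 0 (complementary slackness).
Dual feasibility on the basic columns requires 2·y_fermentation + 6·y_malt = 58, 1·y_fermentation + 5·y_malt = 45.
→ y_fermentation = 5 and y_malt = 8.
Reduced cost of barley beer: c₃ − yᵀa₃ = 23.5 − (5·4 + 8·1) = 23.5 − 28 = -4.5.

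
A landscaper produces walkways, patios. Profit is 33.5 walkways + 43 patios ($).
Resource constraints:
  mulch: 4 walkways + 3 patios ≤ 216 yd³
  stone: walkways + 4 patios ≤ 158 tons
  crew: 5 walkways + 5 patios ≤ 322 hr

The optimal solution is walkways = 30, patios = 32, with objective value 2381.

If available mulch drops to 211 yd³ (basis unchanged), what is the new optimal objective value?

2346

At the optimum: mulch uses 216 of 216 (binding); stone uses 158 of 158 (binding); crew uses 310 of 322 (slack = 12).
By complementary slackness, y = 0 for the non-binding constraint.
The binding rows give the dual system: 4·y_mulch + 1·y_stone = 33.5 and 3·y_mulch + 4·y_stone = 43.
This yields shadow prices y_mulch = 7, y_stone = 5.5.
Δz = y_mulch·Δb = 7 × (-5) = -35, so new z* = 2381 − 35 = 2346.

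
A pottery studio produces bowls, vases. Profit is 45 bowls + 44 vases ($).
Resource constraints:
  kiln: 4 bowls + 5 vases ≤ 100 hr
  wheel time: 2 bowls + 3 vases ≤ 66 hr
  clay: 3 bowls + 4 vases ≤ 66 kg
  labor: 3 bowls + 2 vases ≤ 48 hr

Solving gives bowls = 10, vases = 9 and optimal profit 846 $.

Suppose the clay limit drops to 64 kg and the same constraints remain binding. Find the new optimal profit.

832

At the optimum: kiln uses 85 of 100 (slack = 15); wheel time uses 47 of 66 (slack = 19); clay uses 66 of 66 (binding); labor uses 48 of 48 (binding).
By complementary slackness, y = 0 for the non-binding constraints.
The binding rows give the dual system: 3·y_clay + 3·y_labor = 45 and 4·y_clay + 2·y_labor = 44.
Solving: y_clay = 7, y_labor = 8.
Δz = y_clay·Δb = 7 × (-2) = -14, so new z* = 846 − 14 = 832.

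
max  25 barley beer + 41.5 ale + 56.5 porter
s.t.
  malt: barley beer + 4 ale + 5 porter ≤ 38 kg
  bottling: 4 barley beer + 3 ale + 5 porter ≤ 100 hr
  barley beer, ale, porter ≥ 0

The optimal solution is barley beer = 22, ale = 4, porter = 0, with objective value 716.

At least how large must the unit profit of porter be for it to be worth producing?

Both malt and bottling are binding at x*.
The binding rows give the dual system: 1·y_malt + 4·y_bottling = 25 and 4·y_malt + 3·y_bottling = 41.5.
→ y_malt = 7 and y_bottling = 4.5.
porter enters the basis when its profit ≥ yᵀa₃ = 7·5 + 4.5·5 = 57.5.

57.5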